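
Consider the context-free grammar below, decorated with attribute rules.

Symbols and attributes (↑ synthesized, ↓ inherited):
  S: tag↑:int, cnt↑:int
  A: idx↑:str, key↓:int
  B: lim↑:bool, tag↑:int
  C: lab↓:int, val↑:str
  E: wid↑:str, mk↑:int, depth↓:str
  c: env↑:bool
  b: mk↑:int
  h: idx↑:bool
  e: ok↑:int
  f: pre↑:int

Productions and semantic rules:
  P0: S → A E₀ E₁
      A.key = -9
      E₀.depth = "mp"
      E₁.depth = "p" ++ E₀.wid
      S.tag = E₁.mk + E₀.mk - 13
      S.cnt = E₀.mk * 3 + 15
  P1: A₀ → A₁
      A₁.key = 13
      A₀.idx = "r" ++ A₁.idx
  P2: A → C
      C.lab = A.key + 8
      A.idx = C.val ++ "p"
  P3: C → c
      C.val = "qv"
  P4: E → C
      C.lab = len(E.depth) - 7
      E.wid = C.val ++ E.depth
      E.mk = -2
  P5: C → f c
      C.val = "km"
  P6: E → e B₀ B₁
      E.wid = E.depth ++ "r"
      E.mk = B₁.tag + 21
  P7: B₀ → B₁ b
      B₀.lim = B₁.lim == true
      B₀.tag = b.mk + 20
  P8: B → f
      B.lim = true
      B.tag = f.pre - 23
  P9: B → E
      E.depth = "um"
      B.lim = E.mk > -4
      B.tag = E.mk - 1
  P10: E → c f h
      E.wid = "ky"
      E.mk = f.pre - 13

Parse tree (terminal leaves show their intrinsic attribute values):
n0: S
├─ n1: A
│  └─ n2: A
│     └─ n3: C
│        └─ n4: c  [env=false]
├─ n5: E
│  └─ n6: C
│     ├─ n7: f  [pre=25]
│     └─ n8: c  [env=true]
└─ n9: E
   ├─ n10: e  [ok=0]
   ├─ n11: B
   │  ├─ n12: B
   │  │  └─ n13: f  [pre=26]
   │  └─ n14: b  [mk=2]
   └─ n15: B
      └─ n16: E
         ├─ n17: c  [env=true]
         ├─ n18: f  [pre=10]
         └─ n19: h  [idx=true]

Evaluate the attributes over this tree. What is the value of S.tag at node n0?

1. n1.key = -9  [-9]
2. n2.key = 13  [13]
3. n3.lab = 21  [A.key + 8]
4. n4.env = false  [terminal]
5. n3.val = "qv"  ["qv"]
6. n2.idx = "qvp"  [C.val ++ "p"]
7. n1.idx = "rqvp"  ["r" ++ A₁.idx]
8. n5.depth = "mp"  ["mp"]
9. n6.lab = -5  [len(E.depth) - 7]
10. n7.pre = 25  [terminal]
11. n8.env = true  [terminal]
12. n6.val = "km"  ["km"]
13. n5.wid = "kmmp"  [C.val ++ E.depth]
14. n5.mk = -2  [-2]
15. n9.depth = "pkmmp"  ["p" ++ E₀.wid]
16. n10.ok = 0  [terminal]
17. n13.pre = 26  [terminal]
18. n12.lim = true  [true]
19. n12.tag = 3  [f.pre - 23]
20. n14.mk = 2  [terminal]
21. n11.lim = true  [B₁.lim == true]
22. n11.tag = 22  [b.mk + 20]
23. n16.depth = "um"  ["um"]
24. n17.env = true  [terminal]
25. n18.pre = 10  [terminal]
26. n19.idx = true  [terminal]
27. n16.wid = "ky"  ["ky"]
28. n16.mk = -3  [f.pre - 13]
29. n15.lim = true  [E.mk > -4]
30. n15.tag = -4  [E.mk - 1]
31. n9.wid = "pkmmpr"  [E.depth ++ "r"]
32. n9.mk = 17  [B₁.tag + 21]
33. n0.tag = 2  [E₁.mk + E₀.mk - 13]
34. n0.cnt = 9  [E₀.mk * 3 + 15]

2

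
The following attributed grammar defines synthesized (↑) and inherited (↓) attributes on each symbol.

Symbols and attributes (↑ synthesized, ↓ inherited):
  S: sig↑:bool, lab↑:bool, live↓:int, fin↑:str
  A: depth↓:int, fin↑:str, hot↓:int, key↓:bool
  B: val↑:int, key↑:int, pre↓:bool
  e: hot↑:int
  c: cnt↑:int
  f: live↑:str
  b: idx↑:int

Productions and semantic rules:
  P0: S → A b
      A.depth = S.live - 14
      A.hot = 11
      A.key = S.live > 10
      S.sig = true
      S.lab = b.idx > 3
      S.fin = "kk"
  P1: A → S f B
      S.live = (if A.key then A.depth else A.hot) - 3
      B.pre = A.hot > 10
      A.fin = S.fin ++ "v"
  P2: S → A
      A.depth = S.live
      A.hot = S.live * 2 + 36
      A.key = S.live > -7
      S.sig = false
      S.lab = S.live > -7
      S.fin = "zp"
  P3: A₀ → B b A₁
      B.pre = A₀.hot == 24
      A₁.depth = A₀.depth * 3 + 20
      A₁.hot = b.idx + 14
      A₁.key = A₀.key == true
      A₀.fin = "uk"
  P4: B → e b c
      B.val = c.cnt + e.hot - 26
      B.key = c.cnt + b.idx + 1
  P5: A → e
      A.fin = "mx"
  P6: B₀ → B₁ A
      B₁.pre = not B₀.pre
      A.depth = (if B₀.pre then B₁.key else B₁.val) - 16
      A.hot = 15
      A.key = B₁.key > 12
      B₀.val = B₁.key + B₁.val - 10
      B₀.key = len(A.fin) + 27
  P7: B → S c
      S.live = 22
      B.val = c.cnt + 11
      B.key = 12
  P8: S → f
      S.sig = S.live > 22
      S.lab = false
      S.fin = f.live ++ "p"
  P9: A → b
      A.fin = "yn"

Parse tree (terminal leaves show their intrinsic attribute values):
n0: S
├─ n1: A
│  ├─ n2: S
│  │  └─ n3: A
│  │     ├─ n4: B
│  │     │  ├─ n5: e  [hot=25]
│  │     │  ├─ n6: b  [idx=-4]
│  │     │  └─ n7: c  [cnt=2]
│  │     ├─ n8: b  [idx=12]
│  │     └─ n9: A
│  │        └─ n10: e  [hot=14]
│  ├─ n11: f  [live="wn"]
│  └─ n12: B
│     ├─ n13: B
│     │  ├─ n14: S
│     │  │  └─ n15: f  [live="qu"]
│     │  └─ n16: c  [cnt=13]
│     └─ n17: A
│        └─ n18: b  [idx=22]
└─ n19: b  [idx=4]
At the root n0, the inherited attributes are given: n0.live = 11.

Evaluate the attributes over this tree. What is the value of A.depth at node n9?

1. n0.live = 11  [given at root]
2. n1.depth = -3  [S.live - 14]
3. n1.hot = 11  [11]
4. n1.key = true  [S.live > 10]
5. n2.live = -6  [(if A.key then A.depth else A.hot) - 3]
6. n3.depth = -6  [S.live]
7. n3.hot = 24  [S.live * 2 + 36]
8. n3.key = true  [S.live > -7]
9. n4.pre = true  [A₀.hot == 24]
10. n5.hot = 25  [terminal]
11. n6.idx = -4  [terminal]
12. n7.cnt = 2  [terminal]
13. n4.val = 1  [c.cnt + e.hot - 26]
14. n4.key = -1  [c.cnt + b.idx + 1]
15. n8.idx = 12  [terminal]
16. n9.depth = 2  [A₀.depth * 3 + 20]
17. n9.hot = 26  [b.idx + 14]
18. n9.key = true  [A₀.key == true]
19. n10.hot = 14  [terminal]
20. n9.fin = "mx"  ["mx"]
21. n3.fin = "uk"  ["uk"]
22. n2.sig = false  [false]
23. n2.lab = true  [S.live > -7]
24. n2.fin = "zp"  ["zp"]
25. n11.live = "wn"  [terminal]
26. n12.pre = true  [A.hot > 10]
27. n13.pre = false  [not B₀.pre]
28. n14.live = 22  [22]
29. n15.live = "qu"  [terminal]
30. n14.sig = false  [S.live > 22]
31. n14.lab = false  [false]
32. n14.fin = "qup"  [f.live ++ "p"]
33. n16.cnt = 13  [terminal]
34. n13.val = 24  [c.cnt + 11]
35. n13.key = 12  [12]
36. n17.depth = -4  [(if B₀.pre then B₁.key else B₁.val) - 16]
37. n17.hot = 15  [15]
38. n17.key = false  [B₁.key > 12]
39. n18.idx = 22  [terminal]
40. n17.fin = "yn"  ["yn"]
41. n12.val = 26  [B₁.key + B₁.val - 10]
42. n12.key = 29  [len(A.fin) + 27]
43. n1.fin = "zpv"  [S.fin ++ "v"]
44. n19.idx = 4  [terminal]
45. n0.sig = true  [true]
46. n0.lab = true  [b.idx > 3]
47. n0.fin = "kk"  ["kk"]

2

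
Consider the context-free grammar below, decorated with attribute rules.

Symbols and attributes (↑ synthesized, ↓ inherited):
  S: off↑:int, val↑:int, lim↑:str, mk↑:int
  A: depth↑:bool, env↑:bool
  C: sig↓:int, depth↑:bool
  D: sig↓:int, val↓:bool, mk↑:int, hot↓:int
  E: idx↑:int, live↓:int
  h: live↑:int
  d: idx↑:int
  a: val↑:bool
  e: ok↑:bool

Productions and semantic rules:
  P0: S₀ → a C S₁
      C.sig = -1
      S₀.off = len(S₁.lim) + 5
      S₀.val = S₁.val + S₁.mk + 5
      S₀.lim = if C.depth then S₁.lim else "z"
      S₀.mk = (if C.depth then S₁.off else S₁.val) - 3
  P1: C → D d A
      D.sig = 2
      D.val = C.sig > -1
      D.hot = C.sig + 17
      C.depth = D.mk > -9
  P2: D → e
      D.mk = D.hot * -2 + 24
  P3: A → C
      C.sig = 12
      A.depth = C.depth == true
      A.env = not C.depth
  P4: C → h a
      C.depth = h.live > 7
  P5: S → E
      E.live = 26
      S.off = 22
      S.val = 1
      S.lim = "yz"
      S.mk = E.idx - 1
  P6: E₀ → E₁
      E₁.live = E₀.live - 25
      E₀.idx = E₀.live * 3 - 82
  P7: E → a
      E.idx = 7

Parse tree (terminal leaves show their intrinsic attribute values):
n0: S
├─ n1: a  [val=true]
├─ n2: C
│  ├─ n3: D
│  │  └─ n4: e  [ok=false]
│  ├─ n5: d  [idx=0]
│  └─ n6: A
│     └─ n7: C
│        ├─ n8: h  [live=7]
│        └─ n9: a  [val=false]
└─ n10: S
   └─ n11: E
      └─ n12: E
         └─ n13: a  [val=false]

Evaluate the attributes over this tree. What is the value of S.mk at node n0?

19

1. n1.val = true  [terminal]
2. n2.sig = -1  [-1]
3. n3.sig = 2  [2]
4. n3.val = false  [C.sig > -1]
5. n3.hot = 16  [C.sig + 17]
6. n4.ok = false  [terminal]
7. n3.mk = -8  [D.hot * -2 + 24]
8. n5.idx = 0  [terminal]
9. n7.sig = 12  [12]
10. n8.live = 7  [terminal]
11. n9.val = false  [terminal]
12. n7.depth = false  [h.live > 7]
13. n6.depth = false  [C.depth == true]
14. n6.env = true  [not C.depth]
15. n2.depth = true  [D.mk > -9]
16. n11.live = 26  [26]
17. n12.live = 1  [E₀.live - 25]
18. n13.val = false  [terminal]
19. n12.idx = 7  [7]
20. n11.idx = -4  [E₀.live * 3 - 82]
21. n10.off = 22  [22]
22. n10.val = 1  [1]
23. n10.lim = "yz"  ["yz"]
24. n10.mk = -5  [E.idx - 1]
25. n0.off = 7  [len(S₁.lim) + 5]
26. n0.val = 1  [S₁.val + S₁.mk + 5]
27. n0.lim = "yz"  [if C.depth then S₁.lim else "z"]
28. n0.mk = 19  [(if C.depth then S₁.off else S₁.val) - 3]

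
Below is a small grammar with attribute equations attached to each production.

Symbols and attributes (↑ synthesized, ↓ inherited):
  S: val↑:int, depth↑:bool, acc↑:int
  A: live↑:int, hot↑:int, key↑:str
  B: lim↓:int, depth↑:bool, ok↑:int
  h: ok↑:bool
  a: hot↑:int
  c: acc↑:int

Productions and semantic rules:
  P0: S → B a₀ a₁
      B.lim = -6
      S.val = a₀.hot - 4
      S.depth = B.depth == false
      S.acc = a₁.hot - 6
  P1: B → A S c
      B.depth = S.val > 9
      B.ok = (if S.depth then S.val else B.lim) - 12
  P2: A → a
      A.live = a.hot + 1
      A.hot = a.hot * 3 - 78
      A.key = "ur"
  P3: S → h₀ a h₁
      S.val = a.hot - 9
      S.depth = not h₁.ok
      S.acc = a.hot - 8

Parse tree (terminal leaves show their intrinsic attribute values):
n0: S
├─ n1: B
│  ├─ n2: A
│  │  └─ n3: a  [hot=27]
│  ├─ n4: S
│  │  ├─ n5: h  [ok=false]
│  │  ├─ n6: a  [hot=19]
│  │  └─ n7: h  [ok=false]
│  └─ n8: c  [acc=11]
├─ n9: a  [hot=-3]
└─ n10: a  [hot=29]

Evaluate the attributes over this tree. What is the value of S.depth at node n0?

1. n1.lim = -6  [-6]
2. n3.hot = 27  [terminal]
3. n2.live = 28  [a.hot + 1]
4. n2.hot = 3  [a.hot * 3 - 78]
5. n2.key = "ur"  ["ur"]
6. n5.ok = false  [terminal]
7. n6.hot = 19  [terminal]
8. n7.ok = false  [terminal]
9. n4.val = 10  [a.hot - 9]
10. n4.depth = true  [not h₁.ok]
11. n4.acc = 11  [a.hot - 8]
12. n8.acc = 11  [terminal]
13. n1.depth = true  [S.val > 9]
14. n1.ok = -2  [(if S.depth then S.val else B.lim) - 12]
15. n9.hot = -3  [terminal]
16. n10.hot = 29  [terminal]
17. n0.val = -7  [a₀.hot - 4]
18. n0.depth = false  [B.depth == false]
19. n0.acc = 23  [a₁.hot - 6]

false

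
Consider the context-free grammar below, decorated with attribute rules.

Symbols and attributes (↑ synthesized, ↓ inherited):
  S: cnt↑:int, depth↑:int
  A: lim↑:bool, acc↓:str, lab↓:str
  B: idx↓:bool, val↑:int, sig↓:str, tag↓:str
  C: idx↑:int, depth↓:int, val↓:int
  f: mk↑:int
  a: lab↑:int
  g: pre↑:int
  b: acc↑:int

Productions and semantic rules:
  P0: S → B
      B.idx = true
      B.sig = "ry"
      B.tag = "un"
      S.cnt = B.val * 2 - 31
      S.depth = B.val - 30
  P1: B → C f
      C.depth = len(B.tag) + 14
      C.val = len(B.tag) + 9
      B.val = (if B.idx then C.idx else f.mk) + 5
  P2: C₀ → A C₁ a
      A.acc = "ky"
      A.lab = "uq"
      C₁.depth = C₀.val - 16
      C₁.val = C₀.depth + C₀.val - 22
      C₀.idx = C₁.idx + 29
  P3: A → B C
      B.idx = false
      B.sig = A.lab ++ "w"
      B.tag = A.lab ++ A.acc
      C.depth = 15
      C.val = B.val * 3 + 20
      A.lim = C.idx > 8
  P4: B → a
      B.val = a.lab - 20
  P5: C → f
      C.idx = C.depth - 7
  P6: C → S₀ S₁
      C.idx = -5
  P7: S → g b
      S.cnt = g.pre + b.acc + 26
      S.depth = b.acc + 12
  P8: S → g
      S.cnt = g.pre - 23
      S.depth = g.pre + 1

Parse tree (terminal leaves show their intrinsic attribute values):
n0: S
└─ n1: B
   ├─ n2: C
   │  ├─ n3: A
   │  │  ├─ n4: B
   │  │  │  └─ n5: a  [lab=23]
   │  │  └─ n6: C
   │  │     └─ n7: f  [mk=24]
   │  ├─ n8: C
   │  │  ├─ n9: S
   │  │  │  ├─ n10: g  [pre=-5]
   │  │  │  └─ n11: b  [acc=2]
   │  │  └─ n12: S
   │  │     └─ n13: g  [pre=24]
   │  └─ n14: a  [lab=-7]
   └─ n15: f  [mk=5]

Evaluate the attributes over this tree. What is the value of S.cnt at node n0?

27

1. n1.idx = true  [true]
2. n1.sig = "ry"  ["ry"]
3. n1.tag = "un"  ["un"]
4. n2.depth = 16  [len(B.tag) + 14]
5. n2.val = 11  [len(B.tag) + 9]
6. n3.acc = "ky"  ["ky"]
7. n3.lab = "uq"  ["uq"]
8. n4.idx = false  [false]
9. n4.sig = "uqw"  [A.lab ++ "w"]
10. n4.tag = "uqky"  [A.lab ++ A.acc]
11. n5.lab = 23  [terminal]
12. n4.val = 3  [a.lab - 20]
13. n6.depth = 15  [15]
14. n6.val = 29  [B.val * 3 + 20]
15. n7.mk = 24  [terminal]
16. n6.idx = 8  [C.depth - 7]
17. n3.lim = false  [C.idx > 8]
18. n8.depth = -5  [C₀.val - 16]
19. n8.val = 5  [C₀.depth + C₀.val - 22]
20. n10.pre = -5  [terminal]
21. n11.acc = 2  [terminal]
22. n9.cnt = 23  [g.pre + b.acc + 26]
23. n9.depth = 14  [b.acc + 12]
24. n13.pre = 24  [terminal]
25. n12.cnt = 1  [g.pre - 23]
26. n12.depth = 25  [g.pre + 1]
27. n8.idx = -5  [-5]
28. n14.lab = -7  [terminal]
29. n2.idx = 24  [C₁.idx + 29]
30. n15.mk = 5  [terminal]
31. n1.val = 29  [(if B.idx then C.idx else f.mk) + 5]
32. n0.cnt = 27  [B.val * 2 - 31]
33. n0.depth = -1  [B.val - 30]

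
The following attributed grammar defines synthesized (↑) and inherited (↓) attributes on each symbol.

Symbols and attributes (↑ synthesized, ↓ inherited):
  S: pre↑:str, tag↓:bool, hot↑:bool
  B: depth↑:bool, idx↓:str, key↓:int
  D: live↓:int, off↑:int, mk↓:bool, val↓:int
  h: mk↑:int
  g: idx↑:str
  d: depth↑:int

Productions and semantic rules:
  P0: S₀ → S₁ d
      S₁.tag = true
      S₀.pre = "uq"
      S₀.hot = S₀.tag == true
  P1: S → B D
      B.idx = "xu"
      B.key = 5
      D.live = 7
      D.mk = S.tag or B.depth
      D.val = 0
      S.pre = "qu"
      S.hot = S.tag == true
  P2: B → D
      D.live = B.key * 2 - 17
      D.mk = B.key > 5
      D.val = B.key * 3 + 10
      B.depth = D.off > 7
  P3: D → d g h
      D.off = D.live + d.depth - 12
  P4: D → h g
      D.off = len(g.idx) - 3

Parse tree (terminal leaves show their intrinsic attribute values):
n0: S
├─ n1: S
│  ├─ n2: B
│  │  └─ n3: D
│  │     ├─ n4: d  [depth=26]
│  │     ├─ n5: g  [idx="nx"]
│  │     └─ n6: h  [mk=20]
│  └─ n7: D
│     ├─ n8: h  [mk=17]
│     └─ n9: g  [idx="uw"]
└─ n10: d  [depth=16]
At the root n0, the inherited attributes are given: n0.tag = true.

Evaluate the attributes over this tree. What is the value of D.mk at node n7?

1. n0.tag = true  [given at root]
2. n1.tag = true  [true]
3. n2.idx = "xu"  ["xu"]
4. n2.key = 5  [5]
5. n3.live = -7  [B.key * 2 - 17]
6. n3.mk = false  [B.key > 5]
7. n3.val = 25  [B.key * 3 + 10]
8. n4.depth = 26  [terminal]
9. n5.idx = "nx"  [terminal]
10. n6.mk = 20  [terminal]
11. n3.off = 7  [D.live + d.depth - 12]
12. n2.depth = false  [D.off > 7]
13. n7.live = 7  [7]
14. n7.mk = true  [S.tag or B.depth]
15. n7.val = 0  [0]
16. n8.mk = 17  [terminal]
17. n9.idx = "uw"  [terminal]
18. n7.off = -1  [len(g.idx) - 3]
19. n1.pre = "qu"  ["qu"]
20. n1.hot = true  [S.tag == true]
21. n10.depth = 16  [terminal]
22. n0.pre = "uq"  ["uq"]
23. n0.hot = true  [S₀.tag == true]

true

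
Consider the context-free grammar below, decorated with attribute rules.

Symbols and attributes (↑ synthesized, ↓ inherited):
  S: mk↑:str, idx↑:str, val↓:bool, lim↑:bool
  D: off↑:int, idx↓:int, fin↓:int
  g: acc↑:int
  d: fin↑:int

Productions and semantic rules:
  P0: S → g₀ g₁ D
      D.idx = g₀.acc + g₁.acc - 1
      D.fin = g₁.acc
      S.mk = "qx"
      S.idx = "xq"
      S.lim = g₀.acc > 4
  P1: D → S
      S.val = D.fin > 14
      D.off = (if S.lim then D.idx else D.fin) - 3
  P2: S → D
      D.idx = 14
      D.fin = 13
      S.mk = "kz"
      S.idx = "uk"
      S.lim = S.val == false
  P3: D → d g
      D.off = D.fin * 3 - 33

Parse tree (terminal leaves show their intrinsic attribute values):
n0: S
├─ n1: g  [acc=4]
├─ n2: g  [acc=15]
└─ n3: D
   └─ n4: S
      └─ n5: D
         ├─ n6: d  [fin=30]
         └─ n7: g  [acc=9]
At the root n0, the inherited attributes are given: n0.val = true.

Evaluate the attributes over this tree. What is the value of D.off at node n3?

12

1. n0.val = true  [given at root]
2. n1.acc = 4  [terminal]
3. n2.acc = 15  [terminal]
4. n3.idx = 18  [g₀.acc + g₁.acc - 1]
5. n3.fin = 15  [g₁.acc]
6. n4.val = true  [D.fin > 14]
7. n5.idx = 14  [14]
8. n5.fin = 13  [13]
9. n6.fin = 30  [terminal]
10. n7.acc = 9  [terminal]
11. n5.off = 6  [D.fin * 3 - 33]
12. n4.mk = "kz"  ["kz"]
13. n4.idx = "uk"  ["uk"]
14. n4.lim = false  [S.val == false]
15. n3.off = 12  [(if S.lim then D.idx else D.fin) - 3]
16. n0.mk = "qx"  ["qx"]
17. n0.idx = "xq"  ["xq"]
18. n0.lim = false  [g₀.acc > 4]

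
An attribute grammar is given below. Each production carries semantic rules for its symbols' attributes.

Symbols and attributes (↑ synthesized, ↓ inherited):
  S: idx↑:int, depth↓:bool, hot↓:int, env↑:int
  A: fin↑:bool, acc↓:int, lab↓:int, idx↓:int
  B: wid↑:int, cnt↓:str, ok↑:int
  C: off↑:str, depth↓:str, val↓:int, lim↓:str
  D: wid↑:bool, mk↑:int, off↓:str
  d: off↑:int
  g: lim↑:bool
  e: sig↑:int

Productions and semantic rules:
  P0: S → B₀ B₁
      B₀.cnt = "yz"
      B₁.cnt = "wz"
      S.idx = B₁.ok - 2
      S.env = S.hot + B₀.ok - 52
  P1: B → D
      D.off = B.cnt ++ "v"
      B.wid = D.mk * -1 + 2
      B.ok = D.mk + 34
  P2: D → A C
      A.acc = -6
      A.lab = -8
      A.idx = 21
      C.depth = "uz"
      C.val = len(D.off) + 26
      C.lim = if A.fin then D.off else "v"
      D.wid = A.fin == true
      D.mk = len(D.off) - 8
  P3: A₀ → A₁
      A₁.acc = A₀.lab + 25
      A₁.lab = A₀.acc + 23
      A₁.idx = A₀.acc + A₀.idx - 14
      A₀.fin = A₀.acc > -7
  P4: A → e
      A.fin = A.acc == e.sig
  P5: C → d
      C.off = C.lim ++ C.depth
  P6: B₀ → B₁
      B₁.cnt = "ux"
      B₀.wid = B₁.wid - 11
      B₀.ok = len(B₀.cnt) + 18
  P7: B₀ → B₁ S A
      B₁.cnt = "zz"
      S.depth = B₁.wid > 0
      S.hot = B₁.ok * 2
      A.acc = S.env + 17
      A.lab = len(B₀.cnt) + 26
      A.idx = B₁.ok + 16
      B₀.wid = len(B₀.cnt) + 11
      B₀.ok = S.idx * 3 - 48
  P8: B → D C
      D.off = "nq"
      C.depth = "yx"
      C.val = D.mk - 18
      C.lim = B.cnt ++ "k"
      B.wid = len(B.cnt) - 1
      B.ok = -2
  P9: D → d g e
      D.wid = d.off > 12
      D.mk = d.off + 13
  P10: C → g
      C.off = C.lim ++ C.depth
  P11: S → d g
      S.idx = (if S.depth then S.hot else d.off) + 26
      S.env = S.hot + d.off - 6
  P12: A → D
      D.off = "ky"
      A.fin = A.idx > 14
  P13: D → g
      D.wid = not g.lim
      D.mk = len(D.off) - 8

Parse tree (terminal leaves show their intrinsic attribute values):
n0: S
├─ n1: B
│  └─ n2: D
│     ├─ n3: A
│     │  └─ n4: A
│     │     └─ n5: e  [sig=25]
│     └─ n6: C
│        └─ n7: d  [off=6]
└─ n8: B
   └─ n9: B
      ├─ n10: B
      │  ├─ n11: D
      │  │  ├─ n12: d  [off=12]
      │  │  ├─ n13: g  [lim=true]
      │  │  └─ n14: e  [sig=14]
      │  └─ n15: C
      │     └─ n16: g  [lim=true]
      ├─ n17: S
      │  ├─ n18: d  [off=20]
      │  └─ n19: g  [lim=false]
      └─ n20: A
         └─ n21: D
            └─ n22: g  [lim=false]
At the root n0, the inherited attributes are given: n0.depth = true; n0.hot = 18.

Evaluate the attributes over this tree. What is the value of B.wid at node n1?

7

1. n0.depth = true  [given at root]
2. n0.hot = 18  [given at root]
3. n1.cnt = "yz"  ["yz"]
4. n2.off = "yzv"  [B.cnt ++ "v"]
5. n3.acc = -6  [-6]
6. n3.lab = -8  [-8]
7. n3.idx = 21  [21]
8. n4.acc = 17  [A₀.lab + 25]
9. n4.lab = 17  [A₀.acc + 23]
10. n4.idx = 1  [A₀.acc + A₀.idx - 14]
11. n5.sig = 25  [terminal]
12. n4.fin = false  [A.acc == e.sig]
13. n3.fin = true  [A₀.acc > -7]
14. n6.depth = "uz"  ["uz"]
15. n6.val = 29  [len(D.off) + 26]
16. n6.lim = "yzv"  [if A.fin then D.off else "v"]
17. n7.off = 6  [terminal]
18. n6.off = "yzvuz"  [C.lim ++ C.depth]
19. n2.wid = true  [A.fin == true]
20. n2.mk = -5  [len(D.off) - 8]
21. n1.wid = 7  [D.mk * -1 + 2]
22. n1.ok = 29  [D.mk + 34]
23. n8.cnt = "wz"  ["wz"]
24. n9.cnt = "ux"  ["ux"]
25. n10.cnt = "zz"  ["zz"]
26. n11.off = "nq"  ["nq"]
27. n12.off = 12  [terminal]
28. n13.lim = true  [terminal]
29. n14.sig = 14  [terminal]
30. n11.wid = false  [d.off > 12]
31. n11.mk = 25  [d.off + 13]
32. n15.depth = "yx"  ["yx"]
33. n15.val = 7  [D.mk - 18]
34. n15.lim = "zzk"  [B.cnt ++ "k"]
35. n16.lim = true  [terminal]
36. n15.off = "zzkyx"  [C.lim ++ C.depth]
37. n10.wid = 1  [len(B.cnt) - 1]
38. n10.ok = -2  [-2]
39. n17.depth = true  [B₁.wid > 0]
40. n17.hot = -4  [B₁.ok * 2]
41. n18.off = 20  [terminal]
42. n19.lim = false  [terminal]
43. n17.idx = 22  [(if S.depth then S.hot else d.off) + 26]
44. n17.env = 10  [S.hot + d.off - 6]
45. n20.acc = 27  [S.env + 17]
46. n20.lab = 28  [len(B₀.cnt) + 26]
47. n20.idx = 14  [B₁.ok + 16]
48. n21.off = "ky"  ["ky"]
49. n22.lim = false  [terminal]
50. n21.wid = true  [not g.lim]
51. n21.mk = -6  [len(D.off) - 8]
52. n20.fin = false  [A.idx > 14]
53. n9.wid = 13  [len(B₀.cnt) + 11]
54. n9.ok = 18  [S.idx * 3 - 48]
55. n8.wid = 2  [B₁.wid - 11]
56. n8.ok = 20  [len(B₀.cnt) + 18]
57. n0.idx = 18  [B₁.ok - 2]
58. n0.env = -5  [S.hot + B₀.ok - 52]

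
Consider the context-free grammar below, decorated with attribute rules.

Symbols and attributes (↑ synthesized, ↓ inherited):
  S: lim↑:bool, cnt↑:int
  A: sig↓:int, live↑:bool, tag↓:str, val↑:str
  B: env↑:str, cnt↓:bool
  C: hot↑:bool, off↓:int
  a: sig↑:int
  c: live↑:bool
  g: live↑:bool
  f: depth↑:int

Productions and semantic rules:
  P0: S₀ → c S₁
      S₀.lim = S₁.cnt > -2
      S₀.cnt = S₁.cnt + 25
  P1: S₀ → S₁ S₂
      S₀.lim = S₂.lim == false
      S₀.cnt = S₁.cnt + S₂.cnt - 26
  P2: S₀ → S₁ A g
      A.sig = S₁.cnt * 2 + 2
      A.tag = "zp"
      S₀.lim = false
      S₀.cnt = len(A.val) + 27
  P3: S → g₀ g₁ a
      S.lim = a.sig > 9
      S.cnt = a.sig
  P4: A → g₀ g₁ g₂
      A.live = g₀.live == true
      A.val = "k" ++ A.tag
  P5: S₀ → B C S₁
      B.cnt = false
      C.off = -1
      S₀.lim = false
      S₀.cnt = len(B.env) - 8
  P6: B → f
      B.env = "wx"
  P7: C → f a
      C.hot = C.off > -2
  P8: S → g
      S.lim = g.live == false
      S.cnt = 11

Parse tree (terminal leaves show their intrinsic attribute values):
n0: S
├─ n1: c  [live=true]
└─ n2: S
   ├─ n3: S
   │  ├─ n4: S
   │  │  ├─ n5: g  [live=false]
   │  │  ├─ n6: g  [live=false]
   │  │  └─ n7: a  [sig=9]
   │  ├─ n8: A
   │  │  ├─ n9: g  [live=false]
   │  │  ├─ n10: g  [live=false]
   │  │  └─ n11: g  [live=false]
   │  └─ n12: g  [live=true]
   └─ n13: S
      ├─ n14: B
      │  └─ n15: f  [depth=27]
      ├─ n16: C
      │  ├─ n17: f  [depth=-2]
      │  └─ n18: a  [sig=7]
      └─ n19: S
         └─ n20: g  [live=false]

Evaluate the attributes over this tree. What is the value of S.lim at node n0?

false

1. n1.live = true  [terminal]
2. n5.live = false  [terminal]
3. n6.live = false  [terminal]
4. n7.sig = 9  [terminal]
5. n4.lim = false  [a.sig > 9]
6. n4.cnt = 9  [a.sig]
7. n8.sig = 20  [S₁.cnt * 2 + 2]
8. n8.tag = "zp"  ["zp"]
9. n9.live = false  [terminal]
10. n10.live = false  [terminal]
11. n11.live = false  [terminal]
12. n8.live = false  [g₀.live == true]
13. n8.val = "kzp"  ["k" ++ A.tag]
14. n12.live = true  [terminal]
15. n3.lim = false  [false]
16. n3.cnt = 30  [len(A.val) + 27]
17. n14.cnt = false  [false]
18. n15.depth = 27  [terminal]
19. n14.env = "wx"  ["wx"]
20. n16.off = -1  [-1]
21. n17.depth = -2  [terminal]
22. n18.sig = 7  [terminal]
23. n16.hot = true  [C.off > -2]
24. n20.live = false  [terminal]
25. n19.lim = true  [g.live == false]
26. n19.cnt = 11  [11]
27. n13.lim = false  [false]
28. n13.cnt = -6  [len(B.env) - 8]
29. n2.lim = true  [S₂.lim == false]
30. n2.cnt = -2  [S₁.cnt + S₂.cnt - 26]
31. n0.lim = false  [S₁.cnt > -2]
32. n0.cnt = 23  [S₁.cnt + 25]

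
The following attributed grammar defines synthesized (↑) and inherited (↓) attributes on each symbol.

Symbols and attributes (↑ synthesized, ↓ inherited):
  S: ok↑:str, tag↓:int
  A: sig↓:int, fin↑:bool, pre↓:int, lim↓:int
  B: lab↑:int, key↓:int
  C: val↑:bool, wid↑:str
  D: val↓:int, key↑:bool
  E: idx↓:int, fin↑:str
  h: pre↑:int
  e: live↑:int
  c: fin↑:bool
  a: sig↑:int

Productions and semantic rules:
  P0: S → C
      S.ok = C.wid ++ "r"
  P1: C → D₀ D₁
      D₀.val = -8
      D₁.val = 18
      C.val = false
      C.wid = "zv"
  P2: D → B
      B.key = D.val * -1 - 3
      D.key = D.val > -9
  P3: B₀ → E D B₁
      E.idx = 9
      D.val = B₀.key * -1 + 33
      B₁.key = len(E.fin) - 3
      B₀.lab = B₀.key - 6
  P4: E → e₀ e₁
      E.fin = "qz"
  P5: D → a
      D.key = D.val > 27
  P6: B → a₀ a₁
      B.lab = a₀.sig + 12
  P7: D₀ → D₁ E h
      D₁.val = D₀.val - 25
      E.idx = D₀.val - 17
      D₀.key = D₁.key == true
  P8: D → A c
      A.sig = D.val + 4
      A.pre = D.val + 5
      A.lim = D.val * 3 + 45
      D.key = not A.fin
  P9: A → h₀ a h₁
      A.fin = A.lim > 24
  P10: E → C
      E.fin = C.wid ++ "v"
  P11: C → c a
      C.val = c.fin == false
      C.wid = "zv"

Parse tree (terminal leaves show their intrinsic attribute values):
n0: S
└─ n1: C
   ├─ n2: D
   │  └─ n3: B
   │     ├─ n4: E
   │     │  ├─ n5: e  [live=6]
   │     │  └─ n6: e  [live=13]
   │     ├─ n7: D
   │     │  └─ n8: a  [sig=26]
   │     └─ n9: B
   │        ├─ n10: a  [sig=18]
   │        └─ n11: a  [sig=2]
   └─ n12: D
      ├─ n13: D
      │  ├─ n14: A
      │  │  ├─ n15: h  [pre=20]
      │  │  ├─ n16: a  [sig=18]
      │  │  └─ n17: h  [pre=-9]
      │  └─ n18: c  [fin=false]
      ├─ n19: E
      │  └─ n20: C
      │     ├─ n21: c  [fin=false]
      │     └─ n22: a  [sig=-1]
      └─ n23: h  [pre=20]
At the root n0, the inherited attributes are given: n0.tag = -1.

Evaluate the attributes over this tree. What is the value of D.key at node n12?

1. n0.tag = -1  [given at root]
2. n2.val = -8  [-8]
3. n3.key = 5  [D.val * -1 - 3]
4. n4.idx = 9  [9]
5. n5.live = 6  [terminal]
6. n6.live = 13  [terminal]
7. n4.fin = "qz"  ["qz"]
8. n7.val = 28  [B₀.key * -1 + 33]
9. n8.sig = 26  [terminal]
10. n7.key = true  [D.val > 27]
11. n9.key = -1  [len(E.fin) - 3]
12. n10.sig = 18  [terminal]
13. n11.sig = 2  [terminal]
14. n9.lab = 30  [a₀.sig + 12]
15. n3.lab = -1  [B₀.key - 6]
16. n2.key = true  [D.val > -9]
17. n12.val = 18  [18]
18. n13.val = -7  [D₀.val - 25]
19. n14.sig = -3  [D.val + 4]
20. n14.pre = -2  [D.val + 5]
21. n14.lim = 24  [D.val * 3 + 45]
22. n15.pre = 20  [terminal]
23. n16.sig = 18  [terminal]
24. n17.pre = -9  [terminal]
25. n14.fin = false  [A.lim > 24]
26. n18.fin = false  [terminal]
27. n13.key = true  [not A.fin]
28. n19.idx = 1  [D₀.val - 17]
29. n21.fin = false  [terminal]
30. n22.sig = -1  [terminal]
31. n20.val = true  [c.fin == false]
32. n20.wid = "zv"  ["zv"]
33. n19.fin = "zvv"  [C.wid ++ "v"]
34. n23.pre = 20  [terminal]
35. n12.key = true  [D₁.key == true]
36. n1.val = false  [false]
37. n1.wid = "zv"  ["zv"]
38. n0.ok = "zvr"  [C.wid ++ "r"]

true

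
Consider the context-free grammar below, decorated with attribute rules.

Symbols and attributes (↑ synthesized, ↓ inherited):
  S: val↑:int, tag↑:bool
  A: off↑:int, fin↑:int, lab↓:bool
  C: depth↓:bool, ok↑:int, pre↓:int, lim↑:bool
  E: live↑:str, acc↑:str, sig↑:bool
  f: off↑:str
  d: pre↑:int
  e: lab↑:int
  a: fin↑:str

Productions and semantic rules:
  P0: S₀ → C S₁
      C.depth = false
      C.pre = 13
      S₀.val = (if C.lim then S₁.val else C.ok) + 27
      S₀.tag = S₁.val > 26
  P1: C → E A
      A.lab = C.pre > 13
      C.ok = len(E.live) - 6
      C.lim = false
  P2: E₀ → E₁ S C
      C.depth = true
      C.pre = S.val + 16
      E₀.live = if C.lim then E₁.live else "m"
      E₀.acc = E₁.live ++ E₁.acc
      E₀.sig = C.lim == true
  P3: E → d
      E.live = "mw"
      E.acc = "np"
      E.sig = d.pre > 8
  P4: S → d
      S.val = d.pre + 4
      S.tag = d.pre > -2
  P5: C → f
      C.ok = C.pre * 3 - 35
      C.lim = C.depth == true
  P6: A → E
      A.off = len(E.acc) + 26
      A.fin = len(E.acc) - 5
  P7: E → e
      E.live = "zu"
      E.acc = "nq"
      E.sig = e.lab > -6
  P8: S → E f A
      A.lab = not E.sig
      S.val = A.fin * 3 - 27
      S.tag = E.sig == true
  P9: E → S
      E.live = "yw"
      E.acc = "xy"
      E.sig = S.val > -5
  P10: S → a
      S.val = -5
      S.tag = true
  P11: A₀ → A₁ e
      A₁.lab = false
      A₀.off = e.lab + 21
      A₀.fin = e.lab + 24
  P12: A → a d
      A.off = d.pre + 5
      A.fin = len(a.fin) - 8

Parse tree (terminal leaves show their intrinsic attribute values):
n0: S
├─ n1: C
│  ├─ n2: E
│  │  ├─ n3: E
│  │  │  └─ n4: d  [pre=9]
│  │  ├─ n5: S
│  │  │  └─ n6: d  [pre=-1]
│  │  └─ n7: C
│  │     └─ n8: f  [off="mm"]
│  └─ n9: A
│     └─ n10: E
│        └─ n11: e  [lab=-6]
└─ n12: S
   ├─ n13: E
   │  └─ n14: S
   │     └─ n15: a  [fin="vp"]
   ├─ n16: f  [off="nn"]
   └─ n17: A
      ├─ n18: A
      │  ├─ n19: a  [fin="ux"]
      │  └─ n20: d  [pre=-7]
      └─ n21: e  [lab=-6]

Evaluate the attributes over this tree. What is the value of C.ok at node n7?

22

1. n1.depth = false  [false]
2. n1.pre = 13  [13]
3. n4.pre = 9  [terminal]
4. n3.live = "mw"  ["mw"]
5. n3.acc = "np"  ["np"]
6. n3.sig = true  [d.pre > 8]
7. n6.pre = -1  [terminal]
8. n5.val = 3  [d.pre + 4]
9. n5.tag = true  [d.pre > -2]
10. n7.depth = true  [true]
11. n7.pre = 19  [S.val + 16]
12. n8.off = "mm"  [terminal]
13. n7.ok = 22  [C.pre * 3 - 35]
14. n7.lim = true  [C.depth == true]
15. n2.live = "mw"  [if C.lim then E₁.live else "m"]
16. n2.acc = "mwnp"  [E₁.live ++ E₁.acc]
17. n2.sig = true  [C.lim == true]
18. n9.lab = false  [C.pre > 13]
19. n11.lab = -6  [terminal]
20. n10.live = "zu"  ["zu"]
21. n10.acc = "nq"  ["nq"]
22. n10.sig = false  [e.lab > -6]
23. n9.off = 28  [len(E.acc) + 26]
24. n9.fin = -3  [len(E.acc) - 5]
25. n1.ok = -4  [len(E.live) - 6]
26. n1.lim = false  [false]
27. n15.fin = "vp"  [terminal]
28. n14.val = -5  [-5]
29. n14.tag = true  [true]
30. n13.live = "yw"  ["yw"]
31. n13.acc = "xy"  ["xy"]
32. n13.sig = false  [S.val > -5]
33. n16.off = "nn"  [terminal]
34. n17.lab = true  [not E.sig]
35. n18.lab = false  [false]
36. n19.fin = "ux"  [terminal]
37. n20.pre = -7  [terminal]
38. n18.off = -2  [d.pre + 5]
39. n18.fin = -6  [len(a.fin) - 8]
40. n21.lab = -6  [terminal]
41. n17.off = 15  [e.lab + 21]
42. n17.fin = 18  [e.lab + 24]
43. n12.val = 27  [A.fin * 3 - 27]
44. n12.tag = false  [E.sig == true]
45. n0.val = 23  [(if C.lim then S₁.val else C.ok) + 27]
46. n0.tag = true  [S₁.val > 26]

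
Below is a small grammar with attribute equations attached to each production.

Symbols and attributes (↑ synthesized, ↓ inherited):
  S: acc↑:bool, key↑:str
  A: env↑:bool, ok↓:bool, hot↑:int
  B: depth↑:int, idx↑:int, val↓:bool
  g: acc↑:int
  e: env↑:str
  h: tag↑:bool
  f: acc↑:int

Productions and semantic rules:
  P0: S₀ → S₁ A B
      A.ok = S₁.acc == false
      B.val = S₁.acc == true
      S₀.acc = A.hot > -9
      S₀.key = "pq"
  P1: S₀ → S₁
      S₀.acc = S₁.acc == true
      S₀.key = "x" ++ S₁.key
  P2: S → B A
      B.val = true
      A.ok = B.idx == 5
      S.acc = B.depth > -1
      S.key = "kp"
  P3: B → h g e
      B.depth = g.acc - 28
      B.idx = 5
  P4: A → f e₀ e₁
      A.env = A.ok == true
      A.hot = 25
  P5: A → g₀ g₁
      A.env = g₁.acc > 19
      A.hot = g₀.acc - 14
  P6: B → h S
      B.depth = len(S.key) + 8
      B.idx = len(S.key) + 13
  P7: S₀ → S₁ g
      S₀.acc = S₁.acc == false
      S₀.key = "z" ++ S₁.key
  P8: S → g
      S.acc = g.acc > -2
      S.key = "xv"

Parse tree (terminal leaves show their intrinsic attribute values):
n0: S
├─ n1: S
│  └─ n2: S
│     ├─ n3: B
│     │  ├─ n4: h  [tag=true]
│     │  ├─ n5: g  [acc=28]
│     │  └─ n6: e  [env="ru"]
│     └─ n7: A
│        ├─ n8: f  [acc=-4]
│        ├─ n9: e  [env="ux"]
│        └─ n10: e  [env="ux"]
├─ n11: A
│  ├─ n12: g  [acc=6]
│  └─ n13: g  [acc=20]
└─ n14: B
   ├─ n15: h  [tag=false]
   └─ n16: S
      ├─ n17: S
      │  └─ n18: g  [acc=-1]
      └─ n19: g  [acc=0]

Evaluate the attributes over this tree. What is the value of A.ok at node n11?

1. n3.val = true  [true]
2. n4.tag = true  [terminal]
3. n5.acc = 28  [terminal]
4. n6.env = "ru"  [terminal]
5. n3.depth = 0  [g.acc - 28]
6. n3.idx = 5  [5]
7. n7.ok = true  [B.idx == 5]
8. n8.acc = -4  [terminal]
9. n9.env = "ux"  [terminal]
10. n10.env = "ux"  [terminal]
11. n7.env = true  [A.ok == true]
12. n7.hot = 25  [25]
13. n2.acc = true  [B.depth > -1]
14. n2.key = "kp"  ["kp"]
15. n1.acc = true  [S₁.acc == true]
16. n1.key = "xkp"  ["x" ++ S₁.key]
17. n11.ok = false  [S₁.acc == false]
18. n12.acc = 6  [terminal]
19. n13.acc = 20  [terminal]
20. n11.env = true  [g₁.acc > 19]
21. n11.hot = -8  [g₀.acc - 14]
22. n14.val = true  [S₁.acc == true]
23. n15.tag = false  [terminal]
24. n18.acc = -1  [terminal]
25. n17.acc = true  [g.acc > -2]
26. n17.key = "xv"  ["xv"]
27. n19.acc = 0  [terminal]
28. n16.acc = false  [S₁.acc == false]
29. n16.key = "zxv"  ["z" ++ S₁.key]
30. n14.depth = 11  [len(S.key) + 8]
31. n14.idx = 16  [len(S.key) + 13]
32. n0.acc = true  [A.hot > -9]
33. n0.key = "pq"  ["pq"]

false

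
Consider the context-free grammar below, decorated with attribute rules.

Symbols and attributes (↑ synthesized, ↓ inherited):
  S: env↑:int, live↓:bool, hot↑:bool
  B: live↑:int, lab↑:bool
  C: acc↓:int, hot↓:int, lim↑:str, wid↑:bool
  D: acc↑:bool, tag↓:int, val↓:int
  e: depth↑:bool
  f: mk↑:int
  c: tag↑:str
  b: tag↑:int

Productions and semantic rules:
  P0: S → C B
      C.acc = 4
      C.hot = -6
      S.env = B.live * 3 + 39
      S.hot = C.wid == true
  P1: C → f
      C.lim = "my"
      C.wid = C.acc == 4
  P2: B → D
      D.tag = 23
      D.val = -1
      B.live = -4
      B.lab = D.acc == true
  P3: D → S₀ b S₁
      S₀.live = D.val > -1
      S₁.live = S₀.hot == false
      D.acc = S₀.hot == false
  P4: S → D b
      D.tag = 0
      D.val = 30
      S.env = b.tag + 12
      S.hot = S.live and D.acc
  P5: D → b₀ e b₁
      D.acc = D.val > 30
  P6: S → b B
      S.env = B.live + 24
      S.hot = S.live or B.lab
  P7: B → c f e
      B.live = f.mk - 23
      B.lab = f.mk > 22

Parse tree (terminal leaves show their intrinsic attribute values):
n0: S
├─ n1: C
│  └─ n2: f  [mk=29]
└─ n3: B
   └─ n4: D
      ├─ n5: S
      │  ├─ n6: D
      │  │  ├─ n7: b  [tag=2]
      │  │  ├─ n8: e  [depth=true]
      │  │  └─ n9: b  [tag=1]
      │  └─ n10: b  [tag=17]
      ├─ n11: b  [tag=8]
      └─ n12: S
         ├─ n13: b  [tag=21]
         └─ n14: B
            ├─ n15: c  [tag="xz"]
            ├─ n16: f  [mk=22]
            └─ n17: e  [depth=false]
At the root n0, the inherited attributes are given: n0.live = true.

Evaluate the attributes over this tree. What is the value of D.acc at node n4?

true

1. n0.live = true  [given at root]
2. n1.acc = 4  [4]
3. n1.hot = -6  [-6]
4. n2.mk = 29  [terminal]
5. n1.lim = "my"  ["my"]
6. n1.wid = true  [C.acc == 4]
7. n4.tag = 23  [23]
8. n4.val = -1  [-1]
9. n5.live = false  [D.val > -1]
10. n6.tag = 0  [0]
11. n6.val = 30  [30]
12. n7.tag = 2  [terminal]
13. n8.depth = true  [terminal]
14. n9.tag = 1  [terminal]
15. n6.acc = false  [D.val > 30]
16. n10.tag = 17  [terminal]
17. n5.env = 29  [b.tag + 12]
18. n5.hot = false  [S.live and D.acc]
19. n11.tag = 8  [terminal]
20. n12.live = true  [S₀.hot == false]
21. n13.tag = 21  [terminal]
22. n15.tag = "xz"  [terminal]
23. n16.mk = 22  [terminal]
24. n17.depth = false  [terminal]
25. n14.live = -1  [f.mk - 23]
26. n14.lab = false  [f.mk > 22]
27. n12.env = 23  [B.live + 24]
28. n12.hot = true  [S.live or B.lab]
29. n4.acc = true  [S₀.hot == false]
30. n3.live = -4  [-4]
31. n3.lab = true  [D.acc == true]
32. n0.env = 27  [B.live * 3 + 39]
33. n0.hot = true  [C.wid == true]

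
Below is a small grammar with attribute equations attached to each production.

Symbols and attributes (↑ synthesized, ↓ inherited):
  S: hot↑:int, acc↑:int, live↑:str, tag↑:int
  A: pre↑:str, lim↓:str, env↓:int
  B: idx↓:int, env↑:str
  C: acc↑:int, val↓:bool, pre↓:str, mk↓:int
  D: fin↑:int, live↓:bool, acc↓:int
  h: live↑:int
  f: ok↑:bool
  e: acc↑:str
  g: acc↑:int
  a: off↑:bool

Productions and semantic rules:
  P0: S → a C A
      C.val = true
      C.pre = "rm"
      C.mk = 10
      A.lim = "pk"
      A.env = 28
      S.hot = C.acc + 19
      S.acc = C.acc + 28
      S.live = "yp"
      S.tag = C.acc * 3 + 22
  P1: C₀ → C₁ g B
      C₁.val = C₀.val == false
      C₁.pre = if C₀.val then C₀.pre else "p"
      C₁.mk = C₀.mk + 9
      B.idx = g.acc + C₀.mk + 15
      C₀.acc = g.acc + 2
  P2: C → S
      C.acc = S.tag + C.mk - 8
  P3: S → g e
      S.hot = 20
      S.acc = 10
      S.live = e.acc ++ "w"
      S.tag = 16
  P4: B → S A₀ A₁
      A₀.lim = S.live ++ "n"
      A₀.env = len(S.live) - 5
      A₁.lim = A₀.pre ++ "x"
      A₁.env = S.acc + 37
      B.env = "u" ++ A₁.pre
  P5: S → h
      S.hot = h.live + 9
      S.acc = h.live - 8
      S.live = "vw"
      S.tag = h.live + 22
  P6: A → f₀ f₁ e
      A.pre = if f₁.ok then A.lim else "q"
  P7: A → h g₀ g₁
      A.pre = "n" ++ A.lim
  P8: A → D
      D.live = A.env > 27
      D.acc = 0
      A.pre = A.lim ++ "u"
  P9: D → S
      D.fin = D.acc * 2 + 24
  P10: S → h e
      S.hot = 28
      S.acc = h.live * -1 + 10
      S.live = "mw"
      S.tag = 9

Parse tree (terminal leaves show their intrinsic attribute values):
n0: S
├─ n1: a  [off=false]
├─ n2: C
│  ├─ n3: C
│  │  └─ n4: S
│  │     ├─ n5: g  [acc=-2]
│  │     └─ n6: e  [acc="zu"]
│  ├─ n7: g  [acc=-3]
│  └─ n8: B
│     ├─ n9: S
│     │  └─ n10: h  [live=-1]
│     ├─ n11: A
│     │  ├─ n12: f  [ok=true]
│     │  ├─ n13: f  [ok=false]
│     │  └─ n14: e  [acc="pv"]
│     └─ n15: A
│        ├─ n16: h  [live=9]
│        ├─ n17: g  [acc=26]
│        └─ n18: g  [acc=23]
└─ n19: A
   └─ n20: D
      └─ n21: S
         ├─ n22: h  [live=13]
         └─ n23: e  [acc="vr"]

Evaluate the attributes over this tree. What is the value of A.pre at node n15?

1. n1.off = false  [terminal]
2. n2.val = true  [true]
3. n2.pre = "rm"  ["rm"]
4. n2.mk = 10  [10]
5. n3.val = false  [C₀.val == false]
6. n3.pre = "rm"  [if C₀.val then C₀.pre else "p"]
7. n3.mk = 19  [C₀.mk + 9]
8. n5.acc = -2  [terminal]
9. n6.acc = "zu"  [terminal]
10. n4.hot = 20  [20]
11. n4.acc = 10  [10]
12. n4.live = "zuw"  [e.acc ++ "w"]
13. n4.tag = 16  [16]
14. n3.acc = 27  [S.tag + C.mk - 8]
15. n7.acc = -3  [terminal]
16. n8.idx = 22  [g.acc + C₀.mk + 15]
17. n10.live = -1  [terminal]
18. n9.hot = 8  [h.live + 9]
19. n9.acc = -9  [h.live - 8]
20. n9.live = "vw"  ["vw"]
21. n9.tag = 21  [h.live + 22]
22. n11.lim = "vwn"  [S.live ++ "n"]
23. n11.env = -3  [len(S.live) - 5]
24. n12.ok = true  [terminal]
25. n13.ok = false  [terminal]
26. n14.acc = "pv"  [terminal]
27. n11.pre = "q"  [if f₁.ok then A.lim else "q"]
28. n15.lim = "qx"  [A₀.pre ++ "x"]
29. n15.env = 28  [S.acc + 37]
30. n16.live = 9  [terminal]
31. n17.acc = 26  [terminal]
32. n18.acc = 23  [terminal]
33. n15.pre = "nqx"  ["n" ++ A.lim]
34. n8.env = "unqx"  ["u" ++ A₁.pre]
35. n2.acc = -1  [g.acc + 2]
36. n19.lim = "pk"  ["pk"]
37. n19.env = 28  [28]
38. n20.live = true  [A.env > 27]
39. n20.acc = 0  [0]
40. n22.live = 13  [terminal]
41. n23.acc = "vr"  [terminal]
42. n21.hot = 28  [28]
43. n21.acc = -3  [h.live * -1 + 10]
44. n21.live = "mw"  ["mw"]
45. n21.tag = 9  [9]
46. n20.fin = 24  [D.acc * 2 + 24]
47. n19.pre = "pku"  [A.lim ++ "u"]
48. n0.hot = 18  [C.acc + 19]
49. n0.acc = 27  [C.acc + 28]
50. n0.live = "yp"  ["yp"]
51. n0.tag = 19  [C.acc * 3 + 22]

"nqx"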